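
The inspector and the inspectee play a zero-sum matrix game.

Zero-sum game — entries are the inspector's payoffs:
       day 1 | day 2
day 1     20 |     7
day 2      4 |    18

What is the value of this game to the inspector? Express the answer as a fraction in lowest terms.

332/27

Row minima are 7 and 4, so the inspector's maximin is 7; column maxima are 20 and 18, so the inspectee's minimax is 18. These differ, so the equilibrium is in mixed strategies.
Let the inspector play day 1 with probability p. The inspectee is indifferent when 20p + 4(1−p) = 7p + 18(1−p), giving p = 14/27.
Let the inspectee play day 1 with probability q. The inspector is indifferent when 20q + 7(1−q) = 4q + 18(1−q), giving q = 11/27.
The value is 20·(11/27) + (7)·(16/27) = 332/27.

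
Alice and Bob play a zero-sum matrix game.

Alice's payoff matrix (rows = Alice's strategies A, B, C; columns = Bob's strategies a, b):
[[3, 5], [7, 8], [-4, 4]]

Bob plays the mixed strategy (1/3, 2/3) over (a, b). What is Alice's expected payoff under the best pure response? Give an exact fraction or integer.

23/3

A: (3)·(1/3) + (5)·(2/3) = 13/3.
B: (7)·(1/3) + (8)·(2/3) = 23/3.
C: (-4)·(1/3) + (4)·(2/3) = 4/3.
The best pure response is B with expected payoff 23/3.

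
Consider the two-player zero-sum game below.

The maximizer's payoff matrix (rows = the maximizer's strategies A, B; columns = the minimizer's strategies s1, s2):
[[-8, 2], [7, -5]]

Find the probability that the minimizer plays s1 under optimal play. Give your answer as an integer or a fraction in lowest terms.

7/22

Row minima are -8 and -5, so the maximizer's maximin is -5; column maxima are 7 and 2, so the minimizer's minimax is 2. These differ, so the equilibrium is in mixed strategies.
Let the minimizer play s1 with probability q. The maximizer is indifferent when −8q + 2(1−q) = 7q − 5(1−q), giving q = 7/22.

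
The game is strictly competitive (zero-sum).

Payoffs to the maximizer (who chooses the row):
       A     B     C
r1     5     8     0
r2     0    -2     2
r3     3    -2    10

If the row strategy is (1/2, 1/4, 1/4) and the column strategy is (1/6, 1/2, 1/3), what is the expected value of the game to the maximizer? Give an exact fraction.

73/24

Against (1/6, 1/2, 1/3), each row's expected payoff is r1: 29/6; r2: -1/3; r3: 17/6.
Taking the (1/2, 1/4, 1/4)-weighted average: (1/2)·(29/6) + (1/4)·(-1/3) + (1/4)·(17/6) = 73/24.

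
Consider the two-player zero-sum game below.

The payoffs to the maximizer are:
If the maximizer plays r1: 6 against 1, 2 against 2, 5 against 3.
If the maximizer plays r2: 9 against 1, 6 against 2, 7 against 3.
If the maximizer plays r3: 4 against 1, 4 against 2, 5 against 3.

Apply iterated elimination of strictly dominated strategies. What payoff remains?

Column 3 is strictly dominated by 2 for the minimizer (2<5, 6<7, 4<5); eliminate 3.
Row r1 is strictly dominated by row r2 (9>6, 6>2); eliminate r1.
Row r3 is strictly dominated by row r2 (9>4, 6>4); eliminate r3.
Column 1 is strictly dominated by 2 for the minimizer (6<9); eliminate 1.
Only (r2, 2) remains, with payoff 6.

6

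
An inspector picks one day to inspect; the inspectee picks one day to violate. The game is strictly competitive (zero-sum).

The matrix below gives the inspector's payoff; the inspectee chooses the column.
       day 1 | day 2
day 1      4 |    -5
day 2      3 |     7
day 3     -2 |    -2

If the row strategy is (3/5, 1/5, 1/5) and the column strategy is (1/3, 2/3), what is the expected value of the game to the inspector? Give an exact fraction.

-7/15

Against (1/3, 2/3), each row's expected payoff is day 1: -2; day 2: 17/3; day 3: -2.
Taking the (3/5, 1/5, 1/5)-weighted average: (3/5)·(-2) + (1/5)·(17/3) + (1/5)·(-2) = -7/15.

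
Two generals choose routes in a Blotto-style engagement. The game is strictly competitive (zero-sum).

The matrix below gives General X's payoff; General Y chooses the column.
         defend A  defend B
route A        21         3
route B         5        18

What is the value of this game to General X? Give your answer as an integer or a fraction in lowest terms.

363/31

Row minima are 3 and 5, so General X's maximin is 5; column maxima are 21 and 18, so General Y's minimax is 18. These differ, so the equilibrium is in mixed strategies.
Let General X play route A with probability p. General Y is indifferent when 21p + 5(1−p) = 3p + 18(1−p), giving p = 13/31.
Let General Y play defend A with probability q. General X is indifferent when 21q + 3(1−q) = 5q + 18(1−q), giving q = 15/31.
The value is 21·(15/31) + (3)·(16/31) = 363/31.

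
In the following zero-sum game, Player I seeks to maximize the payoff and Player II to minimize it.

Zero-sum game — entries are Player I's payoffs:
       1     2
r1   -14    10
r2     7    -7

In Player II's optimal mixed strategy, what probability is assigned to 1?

17/38

Row minima are -14 and -7, so Player I's maximin is -7; column maxima are 7 and 10, so Player II's minimax is 7. These differ, so the equilibrium is in mixed strategies.
Let Player II play 1 with probability q. Player I is indifferent when −14q + 10(1−q) = 7q − 7(1−q), giving q = 17/38.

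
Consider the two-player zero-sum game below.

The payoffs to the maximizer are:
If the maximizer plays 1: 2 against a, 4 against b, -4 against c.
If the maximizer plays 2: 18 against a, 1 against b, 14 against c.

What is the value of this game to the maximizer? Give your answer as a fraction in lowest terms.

20/7

Column a is strictly dominated by c for the minimizer (it gives the maximizer more in every row).
The remaining 2×2 game on (1, 2) × (b, c) has no saddle point. Let the maximizer play 1 with probability p; indifference gives 4p + (1−p) = −4p + 14(1−p), so p = 13/21.
Similarly the minimizer's optimal q on b is 6/7, and the value is 4·(6/7) + (-4)·(1/7) = 20/7.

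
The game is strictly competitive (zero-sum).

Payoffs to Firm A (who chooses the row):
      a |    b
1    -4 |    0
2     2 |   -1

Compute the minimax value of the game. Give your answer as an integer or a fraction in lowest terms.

-4/7

Row minima are -4 and -1, so Firm A's maximin is -1; column maxima are 2 and 0, so Firm B's minimax is 0. These differ, so the equilibrium is in mixed strategies.
Let Firm A play 1 with probability p. Firm B is indifferent when −4p + 2(1−p) = −(1−p), giving p = 3/7.
Let Firm B play a with probability q. Firm A is indifferent when −4q = 2q − (1−q), giving q = 1/7.
The value is -4·(1/7) + (0)·(6/7) = -4/7.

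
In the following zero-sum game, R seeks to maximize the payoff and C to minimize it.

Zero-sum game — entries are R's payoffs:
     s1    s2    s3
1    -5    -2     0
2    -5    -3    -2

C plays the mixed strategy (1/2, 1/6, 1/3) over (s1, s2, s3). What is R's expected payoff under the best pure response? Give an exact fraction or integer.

1: (-5)·(1/2) + (-2)·(1/6) + (0)·(1/3) = -17/6.
2: (-5)·(1/2) + (-3)·(1/6) + (-2)·(1/3) = -11/3.
The best pure response is 1 with expected payoff -17/6.

-17/6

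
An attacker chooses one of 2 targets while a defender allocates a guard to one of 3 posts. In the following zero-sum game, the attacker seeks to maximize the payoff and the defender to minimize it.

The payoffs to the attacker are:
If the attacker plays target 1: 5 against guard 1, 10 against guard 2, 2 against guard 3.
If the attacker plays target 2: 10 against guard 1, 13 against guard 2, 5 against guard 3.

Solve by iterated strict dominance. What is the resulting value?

Column guard 1 is strictly dominated by guard 3 for the defender (2<5, 5<10); eliminate guard 1.
Row target 1 is strictly dominated by row target 2 (13>10, 5>2); eliminate target 1.
Column guard 2 is strictly dominated by guard 3 for the defender (5<13); eliminate guard 2.
Only (target 2, guard 3) remains, with payoff 5.

5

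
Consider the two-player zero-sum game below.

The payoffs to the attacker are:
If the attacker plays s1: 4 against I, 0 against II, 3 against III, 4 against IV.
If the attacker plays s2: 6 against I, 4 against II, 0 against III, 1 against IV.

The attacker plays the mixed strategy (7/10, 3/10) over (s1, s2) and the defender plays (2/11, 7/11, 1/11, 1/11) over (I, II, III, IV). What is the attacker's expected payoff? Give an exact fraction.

Against (2/11, 7/11, 1/11, 1/11), each row's expected payoff is s1: 15/11; s2: 41/11.
Taking the (7/10, 3/10)-weighted average: (7/10)·(15/11) + (3/10)·(41/11) = 114/55.

114/55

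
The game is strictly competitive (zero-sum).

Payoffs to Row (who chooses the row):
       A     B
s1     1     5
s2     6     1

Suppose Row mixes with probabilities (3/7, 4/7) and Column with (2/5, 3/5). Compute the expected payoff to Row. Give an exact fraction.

Against (2/5, 3/5), each row's expected payoff is s1: 17/5; s2: 3.
Taking the (3/7, 4/7)-weighted average: (3/7)·(17/5) + (4/7)·(3) = 111/35.

111/35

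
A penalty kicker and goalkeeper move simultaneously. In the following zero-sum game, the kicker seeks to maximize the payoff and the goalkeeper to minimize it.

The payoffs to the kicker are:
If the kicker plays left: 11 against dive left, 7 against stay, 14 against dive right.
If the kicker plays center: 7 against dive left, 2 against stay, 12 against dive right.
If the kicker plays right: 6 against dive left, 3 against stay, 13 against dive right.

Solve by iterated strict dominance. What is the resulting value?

Column dive right is strictly dominated by dive left for the goalkeeper (11<14, 7<12, 6<13); eliminate dive right.
Row center is strictly dominated by row left (11>7, 7>2); eliminate center.
Row right is strictly dominated by row left (11>6, 7>3); eliminate right.
Column dive left is strictly dominated by stay for the goalkeeper (7<11); eliminate dive left.
Only (left, stay) remains, with payoff 7.

7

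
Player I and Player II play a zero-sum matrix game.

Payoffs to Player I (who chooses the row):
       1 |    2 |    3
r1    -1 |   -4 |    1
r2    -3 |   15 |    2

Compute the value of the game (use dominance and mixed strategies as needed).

Column 3 is strictly dominated by 1 for Player II (it gives Player I more in every row).
The remaining 2×2 game on (r1, r2) × (1, 2) has no saddle point. Let Player I play r1 with probability p; indifference gives −p − 3(1−p) = −4p + 15(1−p), so p = 6/7.
Similarly Player II's optimal q on 1 is 19/21, and the value is -1·(19/21) + (-4)·(2/21) = -9/7.

-9/7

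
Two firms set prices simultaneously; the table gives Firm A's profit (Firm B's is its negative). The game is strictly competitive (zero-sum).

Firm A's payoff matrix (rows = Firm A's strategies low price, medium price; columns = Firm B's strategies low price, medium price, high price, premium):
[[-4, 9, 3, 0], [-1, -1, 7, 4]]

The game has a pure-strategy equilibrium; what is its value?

Row minima: -4, -1 → Firm A's maximin is -1.
Column maxima: -1, 9, 7, 4 → Firm B's minimax is -1.
They coincide at (medium price, low price), so the value is -1.

-1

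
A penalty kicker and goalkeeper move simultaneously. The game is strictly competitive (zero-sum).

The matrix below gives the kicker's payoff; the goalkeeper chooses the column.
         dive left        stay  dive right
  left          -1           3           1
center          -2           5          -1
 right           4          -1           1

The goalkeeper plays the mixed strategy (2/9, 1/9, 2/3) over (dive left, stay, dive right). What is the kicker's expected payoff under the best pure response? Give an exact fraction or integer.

13/9

left: (-1)·(2/9) + (3)·(1/9) + (1)·(2/3) = 7/9.
center: (-2)·(2/9) + (5)·(1/9) + (-1)·(2/3) = -5/9.
right: (4)·(2/9) + (-1)·(1/9) + (1)·(2/3) = 13/9.
The best pure response is right with expected payoff 13/9.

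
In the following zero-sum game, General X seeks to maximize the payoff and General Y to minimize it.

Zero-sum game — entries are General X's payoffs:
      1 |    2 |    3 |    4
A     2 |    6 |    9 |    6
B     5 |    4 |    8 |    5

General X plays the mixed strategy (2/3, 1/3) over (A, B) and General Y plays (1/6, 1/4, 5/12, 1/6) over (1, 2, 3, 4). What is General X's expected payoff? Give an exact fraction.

115/18

Against (1/6, 1/4, 5/12, 1/6), each row's expected payoff is A: 79/12; B: 6.
Taking the (2/3, 1/3)-weighted average: (2/3)·(79/12) + (1/3)·(6) = 115/18.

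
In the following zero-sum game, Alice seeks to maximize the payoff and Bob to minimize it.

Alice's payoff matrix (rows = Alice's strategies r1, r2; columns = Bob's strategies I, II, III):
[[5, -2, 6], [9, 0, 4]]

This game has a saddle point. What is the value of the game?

Row minima: -2, 0 → Alice's maximin is 0.
Column maxima: 9, 0, 6 → Bob's minimax is 0.
They coincide at (r2, II), so the value is 0.

0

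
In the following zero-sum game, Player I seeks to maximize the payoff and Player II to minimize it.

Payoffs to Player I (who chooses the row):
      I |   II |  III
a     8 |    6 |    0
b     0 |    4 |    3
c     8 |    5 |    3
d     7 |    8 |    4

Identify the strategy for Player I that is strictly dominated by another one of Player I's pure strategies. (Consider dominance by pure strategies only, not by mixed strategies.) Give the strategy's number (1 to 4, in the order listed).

Compare b with d: 7 > 0, 8 > 4, 4 > 3.
So d strictly dominates b for Player I; b is strictly dominated.

2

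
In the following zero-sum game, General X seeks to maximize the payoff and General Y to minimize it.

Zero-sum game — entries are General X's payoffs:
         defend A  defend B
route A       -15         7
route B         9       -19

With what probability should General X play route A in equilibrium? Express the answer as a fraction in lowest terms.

Row minima are -15 and -19, so General X's maximin is -15; column maxima are 9 and 7, so General Y's minimax is 7. These differ, so the equilibrium is in mixed strategies.
Let General X play route A with probability p. General Y is indifferent when −15p + 9(1−p) = 7p − 19(1−p), giving p = 14/25.

14/25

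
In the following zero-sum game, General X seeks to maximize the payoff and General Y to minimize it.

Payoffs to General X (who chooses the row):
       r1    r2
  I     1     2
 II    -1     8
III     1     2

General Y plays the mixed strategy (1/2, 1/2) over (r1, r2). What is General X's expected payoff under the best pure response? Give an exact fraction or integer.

7/2

I: (1)·(1/2) + (2)·(1/2) = 3/2.
II: (-1)·(1/2) + (8)·(1/2) = 7/2.
III: (1)·(1/2) + (2)·(1/2) = 3/2.
The best pure response is II with expected payoff 7/2.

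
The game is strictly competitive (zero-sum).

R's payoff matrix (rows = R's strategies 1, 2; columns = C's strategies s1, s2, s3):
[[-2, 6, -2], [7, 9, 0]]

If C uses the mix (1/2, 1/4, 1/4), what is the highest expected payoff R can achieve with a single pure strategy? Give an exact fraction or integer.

1: (-2)·(1/2) + (6)·(1/4) + (-2)·(1/4) = 0.
2: (7)·(1/2) + (9)·(1/4) + (0)·(1/4) = 23/4.
The best pure response is 2 with expected payoff 23/4.

23/4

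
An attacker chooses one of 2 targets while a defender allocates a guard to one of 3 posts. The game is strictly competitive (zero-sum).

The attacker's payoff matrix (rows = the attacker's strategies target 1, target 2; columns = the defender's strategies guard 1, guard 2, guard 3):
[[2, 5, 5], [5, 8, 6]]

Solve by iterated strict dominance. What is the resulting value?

Column guard 3 is strictly dominated by guard 1 for the defender (2<5, 5<6); eliminate guard 3.
Column guard 2 is strictly dominated by guard 1 for the defender (2<5, 5<8); eliminate guard 2.
Row target 1 is strictly dominated by row target 2 (5>2); eliminate target 1.
Only (target 2, guard 1) remains, with payoff 5.

5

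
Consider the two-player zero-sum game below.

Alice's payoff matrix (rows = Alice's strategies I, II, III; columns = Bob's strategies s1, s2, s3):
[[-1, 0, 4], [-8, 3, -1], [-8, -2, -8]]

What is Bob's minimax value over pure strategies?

-1

The worst case (largest entry) in each column is s1: -1, s2: 3, s3: 4.
The best (smallest) of these is -1.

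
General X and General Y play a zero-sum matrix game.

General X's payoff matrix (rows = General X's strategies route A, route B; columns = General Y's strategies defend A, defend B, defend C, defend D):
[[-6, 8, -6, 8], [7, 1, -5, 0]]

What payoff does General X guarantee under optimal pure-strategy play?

-5

Row minima: -6, -5 → General X's maximin is -5.
Column maxima: 7, 8, -5, 8 → General Y's minimax is -5.
They coincide at (route B, defend C), so the value is -5.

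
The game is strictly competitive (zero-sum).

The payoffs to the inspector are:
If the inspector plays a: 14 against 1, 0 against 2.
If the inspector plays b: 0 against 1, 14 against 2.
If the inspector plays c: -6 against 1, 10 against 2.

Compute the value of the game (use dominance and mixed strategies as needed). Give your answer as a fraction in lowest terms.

Row c is strictly dominated by row b, so the inspector never plays it.
The remaining 2×2 game on (a, b) × (1, 2) has no saddle point. Let the inspector play a with probability p; indifference gives 14p = 14(1−p), so p = 1/2.
Similarly the inspectee's optimal q on 1 is 1/2, and the value is 14·(1/2) + (0)·(1/2) = 7.

7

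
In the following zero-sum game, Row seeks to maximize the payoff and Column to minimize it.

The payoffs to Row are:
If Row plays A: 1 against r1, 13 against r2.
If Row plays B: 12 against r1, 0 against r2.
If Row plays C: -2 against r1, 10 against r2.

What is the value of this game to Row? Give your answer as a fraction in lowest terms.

Row C is strictly dominated by row A, so Row never plays it.
The remaining 2×2 game on (A, B) × (r1, r2) has no saddle point. Let Row play A with probability p; indifference gives p + 12(1−p) = 13p, so p = 1/2.
Similarly Column's optimal q on r1 is 13/24, and the value is 1·(13/24) + (13)·(11/24) = 13/2.

13/2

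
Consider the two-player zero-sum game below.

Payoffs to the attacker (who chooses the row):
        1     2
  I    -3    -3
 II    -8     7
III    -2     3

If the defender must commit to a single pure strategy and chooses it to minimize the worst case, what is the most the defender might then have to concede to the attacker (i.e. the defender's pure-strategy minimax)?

-2

The worst case (largest entry) in each column is 1: -2, 2: 7.
The best (smallest) of these is -2.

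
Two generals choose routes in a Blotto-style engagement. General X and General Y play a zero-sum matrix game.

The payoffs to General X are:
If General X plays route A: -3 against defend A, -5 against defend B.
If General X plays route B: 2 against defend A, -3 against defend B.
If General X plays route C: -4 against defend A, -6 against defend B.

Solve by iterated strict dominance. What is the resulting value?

-3

Row route C is strictly dominated by row route A (-3>-4, -5>-6); eliminate route C.
Column defend A is strictly dominated by defend B for General Y (-5<-3, -3<2); eliminate defend A.
Row route A is strictly dominated by row route B (-3>-5); eliminate route A.
Only (route B, defend B) remains, with payoff -3.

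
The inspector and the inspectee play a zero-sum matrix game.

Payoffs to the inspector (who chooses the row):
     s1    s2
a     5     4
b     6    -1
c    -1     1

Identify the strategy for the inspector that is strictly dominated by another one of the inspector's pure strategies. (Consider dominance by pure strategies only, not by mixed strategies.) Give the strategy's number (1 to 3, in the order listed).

3

Compare c with a: 5 > -1, 4 > 1.
So a strictly dominates c for the inspector; c is strictly dominated.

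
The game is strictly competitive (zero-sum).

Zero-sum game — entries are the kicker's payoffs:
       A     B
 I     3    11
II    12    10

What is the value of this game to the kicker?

Row minima are 3 and 10, so the kicker's maximin is 10; column maxima are 12 and 11, so the goalkeeper's minimax is 11. These differ, so the equilibrium is in mixed strategies.
Let the kicker play I with probability p. The goalkeeper is indifferent when 3p + 12(1−p) = 11p + 10(1−p), giving p = 1/5.
Let the goalkeeper play A with probability q. The kicker is indifferent when 3q + 11(1−q) = 12q + 10(1−q), giving q = 1/10.
The value is 3·(1/10) + (11)·(9/10) = 51/5.

51/5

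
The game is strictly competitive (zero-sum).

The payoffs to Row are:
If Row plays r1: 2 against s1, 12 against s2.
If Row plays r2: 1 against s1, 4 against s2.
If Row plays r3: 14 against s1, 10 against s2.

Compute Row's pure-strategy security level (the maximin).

10

The worst-case payoff for each row is r1: 2, r2: 1, r3: 10.
The best of these is 10.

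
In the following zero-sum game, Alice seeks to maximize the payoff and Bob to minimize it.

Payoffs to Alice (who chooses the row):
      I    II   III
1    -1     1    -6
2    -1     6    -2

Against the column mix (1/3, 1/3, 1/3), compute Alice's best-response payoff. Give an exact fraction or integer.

1

1: (-1)·(1/3) + (1)·(1/3) + (-6)·(1/3) = -2.
2: (-1)·(1/3) + (6)·(1/3) + (-2)·(1/3) = 1.
The best pure response is 2 with expected payoff 1.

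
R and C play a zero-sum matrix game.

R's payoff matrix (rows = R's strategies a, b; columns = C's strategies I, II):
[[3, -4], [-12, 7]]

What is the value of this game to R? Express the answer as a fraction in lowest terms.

-27/26

Row minima are -4 and -12, so R's maximin is -4; column maxima are 3 and 7, so C's minimax is 3. These differ, so the equilibrium is in mixed strategies.
Let R play a with probability p. C is indifferent when 3p − 12(1−p) = −4p + 7(1−p), giving p = 19/26.
Let C play I with probability q. R is indifferent when 3q − 4(1−q) = −12q + 7(1−q), giving q = 11/26.
The value is 3·(11/26) + (-4)·(15/26) = -27/26.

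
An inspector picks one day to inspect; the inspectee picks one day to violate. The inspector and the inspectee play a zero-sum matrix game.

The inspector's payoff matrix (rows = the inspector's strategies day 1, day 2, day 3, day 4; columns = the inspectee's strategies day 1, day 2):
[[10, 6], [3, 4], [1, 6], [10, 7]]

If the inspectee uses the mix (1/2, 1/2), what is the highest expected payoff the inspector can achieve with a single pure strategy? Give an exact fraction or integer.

day 1: (10)·(1/2) + (6)·(1/2) = 8.
day 2: (3)·(1/2) + (4)·(1/2) = 7/2.
day 3: (1)·(1/2) + (6)·(1/2) = 7/2.
day 4: (10)·(1/2) + (7)·(1/2) = 17/2.
The best pure response is day 4 with expected payoff 17/2.

17/2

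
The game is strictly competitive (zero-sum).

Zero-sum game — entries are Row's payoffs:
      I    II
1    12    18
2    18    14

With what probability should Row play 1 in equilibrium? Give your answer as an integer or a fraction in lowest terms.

Row minima are 12 and 14, so Row's maximin is 14; column maxima are 18 and 18, so Column's minimax is 18. These differ, so the equilibrium is in mixed strategies.
Let Row play 1 with probability p. Column is indifferent when 12p + 18(1−p) = 18p + 14(1−p), giving p = 2/5.

2/5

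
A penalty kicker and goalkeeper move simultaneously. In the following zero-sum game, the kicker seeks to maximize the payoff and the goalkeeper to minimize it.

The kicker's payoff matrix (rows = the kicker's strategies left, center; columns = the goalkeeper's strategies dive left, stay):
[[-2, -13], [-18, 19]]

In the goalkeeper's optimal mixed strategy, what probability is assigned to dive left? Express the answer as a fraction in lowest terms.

Row minima are -13 and -18, so the kicker's maximin is -13; column maxima are -2 and 19, so the goalkeeper's minimax is -2. These differ, so the equilibrium is in mixed strategies.
Let the goalkeeper play dive left with probability q. The kicker is indifferent when −2q − 13(1−q) = −18q + 19(1−q), giving q = 2/3.

2/3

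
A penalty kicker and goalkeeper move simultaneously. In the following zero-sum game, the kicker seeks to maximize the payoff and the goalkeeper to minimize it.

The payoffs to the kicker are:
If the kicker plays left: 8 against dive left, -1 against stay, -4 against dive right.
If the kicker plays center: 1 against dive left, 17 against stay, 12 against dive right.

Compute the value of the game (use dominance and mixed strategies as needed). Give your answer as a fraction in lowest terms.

100/23

Column stay is strictly dominated by dive right for the goalkeeper (it gives the kicker more in every row).
The remaining 2×2 game on (left, center) × (dive left, dive right) has no saddle point. Let the kicker play left with probability p; indifference gives 8p + (1−p) = −4p + 12(1−p), so p = 11/23.
Similarly the goalkeeper's optimal q on dive left is 16/23, and the value is 8·(16/23) + (-4)·(7/23) = 100/23.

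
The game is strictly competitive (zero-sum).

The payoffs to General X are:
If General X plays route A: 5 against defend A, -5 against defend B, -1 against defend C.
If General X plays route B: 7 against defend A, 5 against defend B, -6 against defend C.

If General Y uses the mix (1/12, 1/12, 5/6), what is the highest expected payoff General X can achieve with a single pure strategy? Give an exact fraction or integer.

route A: (5)·(1/12) + (-5)·(1/12) + (-1)·(5/6) = -5/6.
route B: (7)·(1/12) + (5)·(1/12) + (-6)·(5/6) = -4.
The best pure response is route A with expected payoff -5/6.

-5/6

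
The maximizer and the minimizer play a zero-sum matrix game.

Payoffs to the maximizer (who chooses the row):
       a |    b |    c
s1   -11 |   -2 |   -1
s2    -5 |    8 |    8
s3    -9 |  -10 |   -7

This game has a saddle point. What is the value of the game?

Row minima: -11, -5, -10 → the maximizer's maximin is -5.
Column maxima: -5, 8, 8 → the minimizer's minimax is -5.
They coincide at (s2, a), so the value is -5.

-5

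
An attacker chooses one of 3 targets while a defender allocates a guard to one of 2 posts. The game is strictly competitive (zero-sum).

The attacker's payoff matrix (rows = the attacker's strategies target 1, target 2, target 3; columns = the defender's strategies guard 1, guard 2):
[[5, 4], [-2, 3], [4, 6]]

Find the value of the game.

14/3

Row target 2 is strictly dominated by row target 3, so the attacker never plays it.
The remaining 2×2 game on (target 1, target 3) × (guard 1, guard 2) has no saddle point. Let the attacker play target 1 with probability p; indifference gives 5p + 4(1−p) = 4p + 6(1−p), so p = 2/3.
Similarly the defender's optimal q on guard 1 is 2/3, and the value is 5·(2/3) + (4)·(1/3) = 14/3.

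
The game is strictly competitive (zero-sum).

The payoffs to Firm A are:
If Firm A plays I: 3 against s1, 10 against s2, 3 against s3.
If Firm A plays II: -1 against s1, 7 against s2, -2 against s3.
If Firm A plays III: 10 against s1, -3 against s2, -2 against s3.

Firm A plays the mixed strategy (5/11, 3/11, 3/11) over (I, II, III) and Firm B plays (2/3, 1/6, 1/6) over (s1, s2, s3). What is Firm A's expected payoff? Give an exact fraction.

233/66

Against (2/3, 1/6, 1/6), each row's expected payoff is I: 25/6; II: 1/6; III: 35/6.
Taking the (5/11, 3/11, 3/11)-weighted average: (5/11)·(25/6) + (3/11)·(1/6) + (3/11)·(35/6) = 233/66.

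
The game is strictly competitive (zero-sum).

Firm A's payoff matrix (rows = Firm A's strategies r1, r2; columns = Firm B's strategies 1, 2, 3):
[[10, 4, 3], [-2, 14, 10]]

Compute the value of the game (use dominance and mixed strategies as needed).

106/19

Column 2 is strictly dominated by 3 for Firm B (it gives Firm A more in every row).
The remaining 2×2 game on (r1, r2) × (1, 3) has no saddle point. Let Firm A play r1 with probability p; indifference gives 10p − 2(1−p) = 3p + 10(1−p), so p = 12/19.
Similarly Firm B's optimal q on 1 is 7/19, and the value is 10·(7/19) + (3)·(12/19) = 106/19.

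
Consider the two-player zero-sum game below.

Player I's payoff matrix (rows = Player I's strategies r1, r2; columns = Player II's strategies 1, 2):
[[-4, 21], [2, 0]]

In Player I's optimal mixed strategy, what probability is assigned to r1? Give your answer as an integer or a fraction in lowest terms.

Row minima are -4 and 0, so Player I's maximin is 0; column maxima are 2 and 21, so Player II's minimax is 2. These differ, so the equilibrium is in mixed strategies.
Let Player I play r1 with probability p. Player II is indifferent when −4p + 2(1−p) = 21p, giving p = 2/27.

2/27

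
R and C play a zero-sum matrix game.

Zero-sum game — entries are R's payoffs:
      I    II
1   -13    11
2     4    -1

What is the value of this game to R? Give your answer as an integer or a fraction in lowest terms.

Row minima are -13 and -1, so R's maximin is -1; column maxima are 4 and 11, so C's minimax is 4. These differ, so the equilibrium is in mixed strategies.
Let R play 1 with probability p. C is indifferent when −13p + 4(1−p) = 11p − (1−p), giving p = 5/29.
Let C play I with probability q. R is indifferent when −13q + 11(1−q) = 4q − (1−q), giving q = 12/29.
The value is -13·(12/29) + (11)·(17/29) = 31/29.

31/29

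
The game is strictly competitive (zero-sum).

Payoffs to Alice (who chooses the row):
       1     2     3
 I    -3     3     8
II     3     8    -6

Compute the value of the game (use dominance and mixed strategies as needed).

Column 2 is strictly dominated by 1 for Bob (it gives Alice more in every row).
The remaining 2×2 game on (I, II) × (1, 3) has no saddle point. Let Alice play I with probability p; indifference gives −3p + 3(1−p) = 8p − 6(1−p), so p = 9/20.
Similarly Bob's optimal q on 1 is 7/10, and the value is -3·(7/10) + (8)·(3/10) = 3/10.

3/10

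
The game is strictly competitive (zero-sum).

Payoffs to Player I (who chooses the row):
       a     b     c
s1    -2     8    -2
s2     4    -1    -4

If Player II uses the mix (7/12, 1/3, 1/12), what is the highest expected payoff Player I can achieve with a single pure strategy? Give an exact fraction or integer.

5/3

s1: (-2)·(7/12) + (8)·(1/3) + (-2)·(1/12) = 4/3.
s2: (4)·(7/12) + (-1)·(1/3) + (-4)·(1/12) = 5/3.
The best pure response is s2 with expected payoff 5/3.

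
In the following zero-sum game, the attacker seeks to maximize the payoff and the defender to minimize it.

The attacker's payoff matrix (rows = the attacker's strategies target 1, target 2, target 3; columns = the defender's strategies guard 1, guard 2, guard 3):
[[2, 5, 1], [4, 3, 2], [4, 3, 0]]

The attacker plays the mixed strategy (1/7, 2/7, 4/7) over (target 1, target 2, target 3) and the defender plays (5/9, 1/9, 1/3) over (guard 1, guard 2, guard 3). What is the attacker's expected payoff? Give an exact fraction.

8/3

Against (5/9, 1/9, 1/3), each row's expected payoff is target 1: 2; target 2: 29/9; target 3: 23/9.
Taking the (1/7, 2/7, 4/7)-weighted average: (1/7)·(2) + (2/7)·(29/9) + (4/7)·(23/9) = 8/3.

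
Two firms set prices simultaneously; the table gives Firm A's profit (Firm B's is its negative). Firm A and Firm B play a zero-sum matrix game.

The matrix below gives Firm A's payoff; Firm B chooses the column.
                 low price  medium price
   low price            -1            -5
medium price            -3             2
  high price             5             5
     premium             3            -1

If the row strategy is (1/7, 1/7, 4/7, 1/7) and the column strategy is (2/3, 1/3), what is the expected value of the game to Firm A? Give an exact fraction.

Against (2/3, 1/3), each row's expected payoff is low price: -7/3; medium price: -4/3; high price: 5; premium: 5/3.
Taking the (1/7, 1/7, 4/7, 1/7)-weighted average: (1/7)·(-7/3) + (1/7)·(-4/3) + (4/7)·(5) + (1/7)·(5/3) = 18/7.

18/7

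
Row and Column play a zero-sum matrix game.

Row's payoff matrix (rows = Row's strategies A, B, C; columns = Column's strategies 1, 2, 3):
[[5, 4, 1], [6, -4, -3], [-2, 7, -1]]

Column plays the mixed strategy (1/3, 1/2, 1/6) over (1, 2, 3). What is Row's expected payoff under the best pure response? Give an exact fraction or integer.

23/6

A: (5)·(1/3) + (4)·(1/2) + (1)·(1/6) = 23/6.
B: (6)·(1/3) + (-4)·(1/2) + (-3)·(1/6) = -1/2.
C: (-2)·(1/3) + (7)·(1/2) + (-1)·(1/6) = 8/3.
The best pure response is A with expected payoff 23/6.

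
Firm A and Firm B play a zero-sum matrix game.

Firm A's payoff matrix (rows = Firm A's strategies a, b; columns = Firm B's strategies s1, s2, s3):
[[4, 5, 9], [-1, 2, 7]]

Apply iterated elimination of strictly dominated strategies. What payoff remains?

Column s2 is strictly dominated by s1 for Firm B (4<5, -1<2); eliminate s2.
Row b is strictly dominated by row a (4>-1, 9>7); eliminate b.
Column s3 is strictly dominated by s1 for Firm B (4<9); eliminate s3.
Only (a, s1) remains, with payoff 4.

4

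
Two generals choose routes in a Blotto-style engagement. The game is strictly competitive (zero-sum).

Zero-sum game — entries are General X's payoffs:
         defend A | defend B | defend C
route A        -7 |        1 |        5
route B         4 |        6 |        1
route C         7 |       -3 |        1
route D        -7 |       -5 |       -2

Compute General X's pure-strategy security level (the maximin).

1

The worst-case payoff for each row is route A: -7, route B: 1, route C: -3, route D: -7.
The best of these is 1.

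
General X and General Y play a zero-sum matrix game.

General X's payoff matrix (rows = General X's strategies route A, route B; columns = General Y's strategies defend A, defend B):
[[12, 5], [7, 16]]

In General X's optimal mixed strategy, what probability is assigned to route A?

9/16

Row minima are 5 and 7, so General X's maximin is 7; column maxima are 12 and 16, so General Y's minimax is 12. These differ, so the equilibrium is in mixed strategies.
Let General X play route A with probability p. General Y is indifferent when 12p + 7(1−p) = 5p + 16(1−p), giving p = 9/16.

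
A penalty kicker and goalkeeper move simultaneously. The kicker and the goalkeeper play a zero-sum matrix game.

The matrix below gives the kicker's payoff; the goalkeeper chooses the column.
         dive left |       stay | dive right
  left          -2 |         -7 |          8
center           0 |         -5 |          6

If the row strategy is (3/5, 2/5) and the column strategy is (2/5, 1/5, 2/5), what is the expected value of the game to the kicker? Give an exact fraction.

Against (2/5, 1/5, 2/5), each row's expected payoff is left: 1; center: 7/5.
Taking the (3/5, 2/5)-weighted average: (3/5)·(1) + (2/5)·(7/5) = 29/25.

29/25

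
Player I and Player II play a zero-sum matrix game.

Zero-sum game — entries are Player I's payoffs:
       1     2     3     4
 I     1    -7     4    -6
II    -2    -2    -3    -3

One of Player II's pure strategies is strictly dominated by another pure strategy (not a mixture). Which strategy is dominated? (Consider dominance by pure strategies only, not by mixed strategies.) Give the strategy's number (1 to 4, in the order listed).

1

Player II prefers columns that give Player I less. Compare 1 with 4: -6 < 1, -3 < -2.
So 4 strictly dominates 1 for Player II; 1 is strictly dominated.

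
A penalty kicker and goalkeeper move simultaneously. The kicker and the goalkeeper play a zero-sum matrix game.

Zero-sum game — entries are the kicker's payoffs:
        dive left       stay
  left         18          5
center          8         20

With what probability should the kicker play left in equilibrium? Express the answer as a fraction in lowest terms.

12/25

Row minima are 5 and 8, so the kicker's maximin is 8; column maxima are 18 and 20, so the goalkeeper's minimax is 18. These differ, so the equilibrium is in mixed strategies.
Let the kicker play left with probability p. The goalkeeper is indifferent when 18p + 8(1−p) = 5p + 20(1−p), giving p = 12/25.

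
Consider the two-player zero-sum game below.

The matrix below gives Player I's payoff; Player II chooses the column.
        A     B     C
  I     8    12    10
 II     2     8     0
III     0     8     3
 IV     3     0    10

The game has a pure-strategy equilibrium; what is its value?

8

Row minima: 8, 0, 0, 0 → Player I's maximin is 8.
Column maxima: 8, 12, 10 → Player II's minimax is 8.
They coincide at (I, A), so the value is 8.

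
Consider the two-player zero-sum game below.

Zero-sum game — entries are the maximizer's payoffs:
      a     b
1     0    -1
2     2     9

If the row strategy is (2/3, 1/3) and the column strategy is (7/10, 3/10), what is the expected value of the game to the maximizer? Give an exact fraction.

Against (7/10, 3/10), each row's expected payoff is 1: -3/10; 2: 41/10.
Taking the (2/3, 1/3)-weighted average: (2/3)·(-3/10) + (1/3)·(41/10) = 7/6.

7/6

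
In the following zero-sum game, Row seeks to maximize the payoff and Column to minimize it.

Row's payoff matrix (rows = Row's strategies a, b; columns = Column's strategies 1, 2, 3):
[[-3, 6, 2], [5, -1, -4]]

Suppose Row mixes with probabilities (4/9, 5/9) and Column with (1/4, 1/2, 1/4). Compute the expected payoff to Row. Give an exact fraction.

13/12

Against (1/4, 1/2, 1/4), each row's expected payoff is a: 11/4; b: -1/4.
Taking the (4/9, 5/9)-weighted average: (4/9)·(11/4) + (5/9)·(-1/4) = 13/12.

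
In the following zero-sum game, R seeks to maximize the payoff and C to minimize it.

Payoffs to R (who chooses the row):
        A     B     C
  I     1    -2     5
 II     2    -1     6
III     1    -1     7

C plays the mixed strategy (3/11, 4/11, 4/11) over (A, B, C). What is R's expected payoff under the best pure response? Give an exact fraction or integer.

27/11

I: (1)·(3/11) + (-2)·(4/11) + (5)·(4/11) = 15/11.
II: (2)·(3/11) + (-1)·(4/11) + (6)·(4/11) = 26/11.
III: (1)·(3/11) + (-1)·(4/11) + (7)·(4/11) = 27/11.
The best pure response is III with expected payoff 27/11.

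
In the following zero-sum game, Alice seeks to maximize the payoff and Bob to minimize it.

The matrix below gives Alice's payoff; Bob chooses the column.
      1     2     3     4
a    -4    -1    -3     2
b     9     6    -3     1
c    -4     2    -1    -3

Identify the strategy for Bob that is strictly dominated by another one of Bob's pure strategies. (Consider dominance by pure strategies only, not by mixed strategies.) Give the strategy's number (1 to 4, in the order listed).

2

Bob prefers columns that give Alice less. Compare 2 with 3: -3 < -1, -3 < 6, -1 < 2.
So 3 strictly dominates 2 for Bob; 2 is strictly dominated.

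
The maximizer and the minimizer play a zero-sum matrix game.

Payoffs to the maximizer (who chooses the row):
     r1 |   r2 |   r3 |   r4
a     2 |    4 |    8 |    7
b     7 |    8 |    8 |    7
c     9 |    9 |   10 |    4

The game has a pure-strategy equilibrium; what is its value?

7

Row minima: 2, 7, 4 → the maximizer's maximin is 7.
Column maxima: 9, 9, 10, 7 → the minimizer's minimax is 7.
They coincide at (b, r4), so the value is 7.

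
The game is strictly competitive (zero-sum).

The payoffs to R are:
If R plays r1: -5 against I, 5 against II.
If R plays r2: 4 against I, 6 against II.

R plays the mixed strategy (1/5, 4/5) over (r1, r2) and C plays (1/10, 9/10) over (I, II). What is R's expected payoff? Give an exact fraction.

Against (1/10, 9/10), each row's expected payoff is r1: 4; r2: 29/5.
Taking the (1/5, 4/5)-weighted average: (1/5)·(4) + (4/5)·(29/5) = 136/25.

136/25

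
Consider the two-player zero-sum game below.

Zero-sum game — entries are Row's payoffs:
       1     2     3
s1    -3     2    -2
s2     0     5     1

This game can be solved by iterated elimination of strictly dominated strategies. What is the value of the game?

Column 3 is strictly dominated by 1 for Column (-3<-2, 0<1); eliminate 3.
Column 2 is strictly dominated by 1 for Column (-3<2, 0<5); eliminate 2.
Row s1 is strictly dominated by row s2 (0>-3); eliminate s1.
Only (s2, 1) remains, with payoff 0.

0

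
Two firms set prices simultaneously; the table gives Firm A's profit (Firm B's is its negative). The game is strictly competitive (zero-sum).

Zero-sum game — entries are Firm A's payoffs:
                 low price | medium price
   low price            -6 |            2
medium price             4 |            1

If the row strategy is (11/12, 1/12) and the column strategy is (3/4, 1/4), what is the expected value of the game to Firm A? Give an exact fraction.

-163/48

Against (3/4, 1/4), each row's expected payoff is low price: -4; medium price: 13/4.
Taking the (11/12, 1/12)-weighted average: (11/12)·(-4) + (1/12)·(13/4) = -163/48.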